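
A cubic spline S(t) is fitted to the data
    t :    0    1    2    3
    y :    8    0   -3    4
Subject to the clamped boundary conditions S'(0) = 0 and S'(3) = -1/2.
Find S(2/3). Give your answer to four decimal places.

Write m_i for S''(x_i). With h_i = 1, 1, 1 and divided differences Δ_i = -8, -3, 7, the continuity of S' gives the tridiagonal system
  1·m_0 + 4·m_1 + 1·m_2 = 6(Δ_1 - Δ_0) = 30
  1·m_1 + 4·m_2 + 1·m_3 = 6(Δ_2 - Δ_1) = 60
Clamped end conditions give two more equations: 2h_0·m_0 + h_0·m_1 = 6(Δ_0 - S'(0)) = -48 and h_2·m_2 + 2h_2·m_3 = 6(S'(3) - Δ_2) = -45.
Solving the tridiagonal system: m_0 = -431/15, m_1 = 142/15, m_2 = 313/15, m_3 = -494/15.
On [0, 1], S(t) = 8 + 0·t - 431/30·t² + 191/30·t³.
With t = 2/3: S(2/3) = 1418/405.

3.5012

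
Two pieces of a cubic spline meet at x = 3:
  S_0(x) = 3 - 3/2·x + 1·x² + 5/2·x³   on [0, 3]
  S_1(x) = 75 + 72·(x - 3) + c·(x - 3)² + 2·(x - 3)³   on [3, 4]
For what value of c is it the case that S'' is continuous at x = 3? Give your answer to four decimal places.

23.5000

S_0''(x) = 2 + 15·x, so S_0''(3) = 47. On the right, S_1''(3) = 2c, so c = 47/2.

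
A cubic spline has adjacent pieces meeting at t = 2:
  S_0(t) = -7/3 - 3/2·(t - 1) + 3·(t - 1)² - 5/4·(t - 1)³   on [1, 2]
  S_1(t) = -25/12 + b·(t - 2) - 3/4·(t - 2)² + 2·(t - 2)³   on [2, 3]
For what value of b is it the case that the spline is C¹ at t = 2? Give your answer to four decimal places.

S_0'(t) = -3/2 + 6·(t - 1) - 15/4·(t - 1)², so S_0'(2) = 3/4. On the right, S_1'(2) = b, so b = 3/4.

0.7500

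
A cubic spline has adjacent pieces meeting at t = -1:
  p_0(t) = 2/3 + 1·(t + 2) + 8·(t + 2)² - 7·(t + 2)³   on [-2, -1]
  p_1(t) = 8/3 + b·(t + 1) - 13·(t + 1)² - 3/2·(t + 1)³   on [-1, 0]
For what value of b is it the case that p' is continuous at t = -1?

-4

p_0'(t) = 1 + 16·(t + 2) - 21·(t + 2)², so p_0'(-1) = -4. On the right, p_1'(-1) = b, so b = -4.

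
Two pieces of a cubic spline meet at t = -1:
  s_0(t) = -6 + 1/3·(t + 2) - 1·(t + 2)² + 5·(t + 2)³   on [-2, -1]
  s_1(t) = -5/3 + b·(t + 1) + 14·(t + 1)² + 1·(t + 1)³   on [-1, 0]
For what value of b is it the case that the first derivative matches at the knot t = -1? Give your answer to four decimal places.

s_0'(t) = 1/3 - 2·(t + 2) + 15·(t + 2)², so s_0'(-1) = 40/3. On the right, s_1'(-1) = b, so b = 40/3.

13.3333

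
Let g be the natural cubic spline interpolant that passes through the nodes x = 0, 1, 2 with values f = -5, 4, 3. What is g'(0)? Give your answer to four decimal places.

11.5000

Let M_i = g''(x_i). Step sizes h_i = 1, 1; slopes of the chords Δ_i = (y_(i+1) - y_i)/h_i = 9, -1.
  1·M_0 + 4·M_1 + 1·M_2 = 6(Δ_1 - Δ_0) = -60
Natural end conditions: M_0 = M_2 = 0.
Hence M_0 = 0, M_1 = -15, M_2 = 0.
On [0, 1], g'(x) = b_0 + 2c_0·x + 3d_0·x² with b_0 = Δ_0 - h_0(2M_0 + M_1)/6 = 23/2, c_0 = M_0/2 = 0, d_0 = (M_1 - M_0)/(6h_0) = -5/2. So g'(0) = 23/2.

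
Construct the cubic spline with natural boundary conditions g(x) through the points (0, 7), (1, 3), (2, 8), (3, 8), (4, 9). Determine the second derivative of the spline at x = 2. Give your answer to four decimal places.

Let M_i = g''(x_i). Step sizes h_i = 1, 1, 1, 1; slopes of the chords Δ_i = (y_(i+1) - y_i)/h_i = -4, 5, 0, 1.
  1·M_0 + 4·M_1 + 1·M_2 = 6(Δ_1 - Δ_0) = 54
  1·M_1 + 4·M_2 + 1·M_3 = 6(Δ_2 - Δ_1) = -30
  1·M_2 + 4·M_3 + 1·M_4 = 6(Δ_3 - Δ_2) = 6
Natural end conditions: M_0 = M_4 = 0.
Forward elimination and back-substitution give M_0 = 0, M_1 = 117/7, M_2 = -90/7, M_3 = 33/7, M_4 = 0.

-12.8571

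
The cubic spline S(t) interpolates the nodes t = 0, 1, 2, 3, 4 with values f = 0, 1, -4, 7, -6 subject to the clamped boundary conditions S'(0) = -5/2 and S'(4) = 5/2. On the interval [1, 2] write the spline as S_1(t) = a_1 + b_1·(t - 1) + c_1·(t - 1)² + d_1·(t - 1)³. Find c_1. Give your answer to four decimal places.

Let σ_i = S''(x_i). Step sizes h_i = 1, 1, 1, 1; slopes of the chords Δ_i = (y_(i+1) - y_i)/h_i = 1, -5, 11, -13.
  1·σ_0 + 4·σ_1 + 1·σ_2 = 6(Δ_1 - Δ_0) = -36
  1·σ_1 + 4·σ_2 + 1·σ_3 = 6(Δ_2 - Δ_1) = 96
  1·σ_2 + 4·σ_3 + 1·σ_4 = 6(Δ_3 - Δ_2) = -144
Clamped end conditions give two more equations: 2h_0·σ_0 + h_0·σ_1 = 6(Δ_0 - S'(0)) = 21 and h_3·σ_3 + 2h_3·σ_4 = 6(S'(4) - Δ_3) = 93.
Forward elimination and back-substitution give σ_0 = 671/28, σ_1 = -377/14, σ_2 = 191/4, σ_3 = -953/14, σ_4 = 2255/28.
On [1, 2], with S_1(t) = a_1 + b_1·(t - 1) + c_1·(t - 1)² + d_1·(t - 1)³: c_1 = σ_1/2 = -377/28, d_1 = (σ_2 - σ_1)/(6h_1) = 697/56, b_1 = Δ_1 - h_1(2σ_1 + σ_2)/6 = -223/56.

-13.4643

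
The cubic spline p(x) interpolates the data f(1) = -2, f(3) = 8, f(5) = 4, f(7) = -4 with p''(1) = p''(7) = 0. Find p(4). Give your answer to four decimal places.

Write M_i for p''(x_i). With h_i = 2, 2, 2 and divided differences Δ_i = 5, -2, -4, the continuity of p' gives the tridiagonal system
  2·M_0 + 8·M_1 + 2·M_2 = 6(Δ_1 - Δ_0) = -42
  2·M_1 + 8·M_2 + 2·M_3 = 6(Δ_2 - Δ_1) = -12
Natural end conditions: M_0 = M_3 = 0.
Hence M_0 = 0, M_1 = -26/5, M_2 = -1/5, M_3 = 0.
On [3, 5], p(x) = 8 + 23/15·(x - 3) - 13/5·(x - 3)² + 5/12·(x - 3)³.
With (x - 3) = 1: p(4) = 147/20.

7.3500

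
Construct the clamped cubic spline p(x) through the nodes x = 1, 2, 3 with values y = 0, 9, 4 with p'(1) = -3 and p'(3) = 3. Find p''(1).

Write σ_i for p''(x_i). With h_i = 1, 1 and divided differences Δ_i = 9, -5, the continuity of p' gives the tridiagonal system
  1·σ_0 + 4·σ_1 + 1·σ_2 = 6(Δ_1 - Δ_0) = -84
Clamped end conditions give two more equations: 2h_0·σ_0 + h_0·σ_1 = 6(Δ_0 - p'(1)) = 72 and h_1·σ_1 + 2h_1·σ_2 = 6(p'(3) - Δ_1) = 48.
Hence σ_0 = 60, σ_1 = -48, σ_2 = 48.

60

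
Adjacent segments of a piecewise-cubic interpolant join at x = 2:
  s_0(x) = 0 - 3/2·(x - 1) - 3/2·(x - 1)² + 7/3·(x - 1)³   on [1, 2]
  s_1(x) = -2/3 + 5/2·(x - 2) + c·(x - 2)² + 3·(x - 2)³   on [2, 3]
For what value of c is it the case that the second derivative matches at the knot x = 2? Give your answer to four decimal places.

5.5000

s_0''(x) = -3 + 14·(x - 1), so s_0''(2) = 11. On the right, s_1''(2) = 2c, so c = 11/2.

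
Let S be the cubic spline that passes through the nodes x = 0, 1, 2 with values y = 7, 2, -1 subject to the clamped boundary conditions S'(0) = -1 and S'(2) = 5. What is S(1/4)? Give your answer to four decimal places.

6.4063

Let σ_i = S''(x_i). Step sizes h_i = 1, 1; slopes of the chords Δ_i = (y_(i+1) - y_i)/h_i = -5, -3.
  1·σ_0 + 4·σ_1 + 1·σ_2 = 6(Δ_1 - Δ_0) = 12
Clamped end conditions give two more equations: 2h_0·σ_0 + h_0·σ_1 = 6(Δ_0 - S'(0)) = -24 and h_1·σ_1 + 2h_1·σ_2 = 6(S'(2) - Δ_1) = 48.
Solving: σ_0 = -12, σ_1 = 0, σ_2 = 24.
On [0, 1], S(x) = 7 - 1·x - 6·x² + 2·x³.
With x = 1/4: S(1/4) = 205/32.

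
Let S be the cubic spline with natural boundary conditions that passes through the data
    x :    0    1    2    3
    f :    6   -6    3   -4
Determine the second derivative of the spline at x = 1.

Put σ_i = S'' at the i-th knot. Here h = (1, 1, 1) and Δ = (-12, 9, -7), so the interior equations h_(i-1)·σ_(i-1) + 2(h_(i-1)+h_i)·σ_i + h_i·σ_(i+1) = 6(Δ_i − Δ_(i-1)) read
  1·σ_0 + 4·σ_1 + 1·σ_2 = 6(Δ_1 - Δ_0) = 126
  1·σ_1 + 4·σ_2 + 1·σ_3 = 6(Δ_2 - Δ_1) = -96
Natural end conditions: σ_0 = σ_3 = 0.
Solving the tridiagonal system: σ_0 = 0, σ_1 = 40, σ_2 = -34, σ_3 = 0.

40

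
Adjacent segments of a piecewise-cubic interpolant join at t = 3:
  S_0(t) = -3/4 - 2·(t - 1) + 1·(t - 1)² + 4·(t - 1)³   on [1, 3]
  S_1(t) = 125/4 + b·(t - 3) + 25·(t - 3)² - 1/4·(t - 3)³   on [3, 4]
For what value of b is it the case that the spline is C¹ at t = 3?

50

S_0'(t) = -2 + 2·(t - 1) + 12·(t - 1)², so S_0'(3) = 50. On the right, S_1'(3) = b, so b = 50.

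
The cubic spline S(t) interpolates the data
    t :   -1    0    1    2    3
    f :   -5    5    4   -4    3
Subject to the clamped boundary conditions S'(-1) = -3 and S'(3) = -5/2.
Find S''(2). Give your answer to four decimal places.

37.6786

Write m_i for S''(x_i). With h_i = 1, 1, 1, 1 and divided differences Δ_i = 10, -1, -8, 7, the continuity of S' gives the tridiagonal system
  1·m_0 + 4·m_1 + 1·m_2 = 6(Δ_1 - Δ_0) = -66
  1·m_1 + 4·m_2 + 1·m_3 = 6(Δ_2 - Δ_1) = -42
  1·m_2 + 4·m_3 + 1·m_4 = 6(Δ_3 - Δ_2) = 90
Clamped end conditions give two more equations: 2h_0·m_0 + h_0·m_1 = 6(Δ_0 - S'(-1)) = 78 and h_3·m_3 + 2h_3·m_4 = 6(S'(3) - Δ_3) = -57.
Hence m_0 = 2917/56, m_1 = -733/28, m_2 = -107/8, m_3 = 1055/28, m_4 = -2651/56.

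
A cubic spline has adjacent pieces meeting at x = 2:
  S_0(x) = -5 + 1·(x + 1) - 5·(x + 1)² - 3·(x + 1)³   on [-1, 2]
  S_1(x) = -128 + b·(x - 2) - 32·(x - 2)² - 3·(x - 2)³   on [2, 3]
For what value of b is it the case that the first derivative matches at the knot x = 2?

S_0'(x) = 1 - 10·(x + 1) - 9·(x + 1)², so S_0'(2) = -110. On the right, S_1'(2) = b, so b = -110.

-110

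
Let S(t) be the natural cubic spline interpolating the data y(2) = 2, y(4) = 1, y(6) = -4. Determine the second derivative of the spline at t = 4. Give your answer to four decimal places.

Put σ_i = S'' at the i-th knot. Here h = (2, 2) and Δ = (-1/2, -5/2), so the interior equations h_(i-1)·σ_(i-1) + 2(h_(i-1)+h_i)·σ_i + h_i·σ_(i+1) = 6(Δ_i − Δ_(i-1)) read
  2·σ_0 + 8·σ_1 + 2·σ_2 = 6(Δ_1 - Δ_0) = -12
Natural end conditions: σ_0 = σ_2 = 0.
Solving the tridiagonal system: σ_0 = 0, σ_1 = -3/2, σ_2 = 0.

-1.5000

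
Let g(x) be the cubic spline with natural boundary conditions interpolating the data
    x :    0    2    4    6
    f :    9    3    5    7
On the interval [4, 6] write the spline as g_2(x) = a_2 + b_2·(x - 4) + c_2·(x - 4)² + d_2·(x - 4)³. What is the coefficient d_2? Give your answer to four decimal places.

0.0667

With M_i denoting the second derivative at x_i, h_i = 2, 2, 2, and Δ_i = (y_(i+1) − y_i)/h_i = -3, 1, 1:
  2·M_0 + 8·M_1 + 2·M_2 = 6(Δ_1 - Δ_0) = 24
  2·M_1 + 8·M_2 + 2·M_3 = 6(Δ_2 - Δ_1) = 0
Natural end conditions: M_0 = M_3 = 0.
Forward elimination and back-substitution give M_0 = 0, M_1 = 16/5, M_2 = -4/5, M_3 = 0.
On [4, 6], with g_2(x) = a_2 + b_2·(x - 4) + c_2·(x - 4)² + d_2·(x - 4)³: c_2 = M_2/2 = -2/5, d_2 = (M_3 - M_2)/(6h_2) = 1/15, b_2 = Δ_2 - h_2(2M_2 + M_3)/6 = 23/15.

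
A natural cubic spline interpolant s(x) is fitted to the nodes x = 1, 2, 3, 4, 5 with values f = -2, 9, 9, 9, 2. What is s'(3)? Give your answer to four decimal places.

-0.5000

Put σ_i = s'' at the i-th knot. Here h = (1, 1, 1, 1) and Δ = (11, 0, 0, -7), so the interior equations h_(i-1)·σ_(i-1) + 2(h_(i-1)+h_i)·σ_i + h_i·σ_(i+1) = 6(Δ_i − Δ_(i-1)) read
  1·σ_0 + 4·σ_1 + 1·σ_2 = 6(Δ_1 - Δ_0) = -66
  1·σ_1 + 4·σ_2 + 1·σ_3 = 6(Δ_2 - Δ_1) = 0
  1·σ_2 + 4·σ_3 + 1·σ_4 = 6(Δ_3 - Δ_2) = -42
Natural end conditions: σ_0 = σ_4 = 0.
Solving the tridiagonal system: σ_0 = 0, σ_1 = -129/7, σ_2 = 54/7, σ_3 = -87/7, σ_4 = 0.
On [3, 4], s'(x) = b_2 + 2c_2·(x - 3) + 3d_2·(x - 3)² with b_2 = Δ_2 - h_2(2σ_2 + σ_3)/6 = -1/2, c_2 = σ_2/2 = 27/7, d_2 = (σ_3 - σ_2)/(6h_2) = -47/14. So s'(3) = -1/2.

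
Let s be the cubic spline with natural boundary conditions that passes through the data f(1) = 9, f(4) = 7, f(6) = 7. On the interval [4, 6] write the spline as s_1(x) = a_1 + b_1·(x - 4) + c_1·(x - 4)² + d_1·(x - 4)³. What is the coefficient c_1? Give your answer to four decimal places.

Write M_i for s''(x_i). With h_i = 3, 2 and divided differences Δ_i = -2/3, 0, the continuity of s' gives the tridiagonal system
  3·M_0 + 10·M_1 + 2·M_2 = 6(Δ_1 - Δ_0) = 4
Natural end conditions: M_0 = M_2 = 0.
Solving the tridiagonal system: M_0 = 0, M_1 = 2/5, M_2 = 0.
On [4, 6], with s_1(x) = a_1 + b_1·(x - 4) + c_1·(x - 4)² + d_1·(x - 4)³: c_1 = M_1/2 = 1/5, d_1 = (M_2 - M_1)/(6h_1) = -1/30, b_1 = Δ_1 - h_1(2M_1 + M_2)/6 = -4/15.

0.2000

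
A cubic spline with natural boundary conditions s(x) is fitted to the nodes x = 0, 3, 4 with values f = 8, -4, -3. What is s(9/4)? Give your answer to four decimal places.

-2.8457

Let M_i = s''(x_i). Step sizes h_i = 3, 1; slopes of the chords Δ_i = (y_(i+1) - y_i)/h_i = -4, 1.
  3·M_0 + 8·M_1 + 1·M_2 = 6(Δ_1 - Δ_0) = 30
Natural end conditions: M_0 = M_2 = 0.
Forward elimination and back-substitution give M_0 = 0, M_1 = 15/4, M_2 = 0.
On [0, 3], s(x) = 8 - 47/8·x + 0·x² + 5/24·x³.
With x = 9/4: s(9/4) = -1457/512.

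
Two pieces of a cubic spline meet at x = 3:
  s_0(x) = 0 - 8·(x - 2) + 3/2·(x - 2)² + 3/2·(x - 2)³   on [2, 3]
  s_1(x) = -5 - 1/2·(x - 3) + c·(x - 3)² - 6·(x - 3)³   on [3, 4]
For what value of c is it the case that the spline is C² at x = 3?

6

s_0''(x) = 3 + 9·(x - 2), so s_0''(3) = 12. On the right, s_1''(3) = 2c, so c = 6.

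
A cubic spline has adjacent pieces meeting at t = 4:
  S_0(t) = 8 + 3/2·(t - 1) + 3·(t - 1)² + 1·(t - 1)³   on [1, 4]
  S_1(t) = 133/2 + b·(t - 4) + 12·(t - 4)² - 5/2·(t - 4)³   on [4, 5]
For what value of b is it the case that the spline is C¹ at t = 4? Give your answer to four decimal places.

46.5000

S_0'(t) = 3/2 + 6·(t - 1) + 3·(t - 1)², so S_0'(4) = 93/2. On the right, S_1'(4) = b, so b = 93/2.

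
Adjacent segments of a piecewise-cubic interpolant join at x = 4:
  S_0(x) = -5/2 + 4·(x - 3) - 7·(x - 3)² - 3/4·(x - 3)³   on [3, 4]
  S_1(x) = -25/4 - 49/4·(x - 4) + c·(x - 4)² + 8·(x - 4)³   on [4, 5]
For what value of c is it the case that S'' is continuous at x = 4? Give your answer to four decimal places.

S_0''(x) = -14 - 9/2·(x - 3), so S_0''(4) = -37/2. On the right, S_1''(4) = 2c, so c = -37/4.

-9.2500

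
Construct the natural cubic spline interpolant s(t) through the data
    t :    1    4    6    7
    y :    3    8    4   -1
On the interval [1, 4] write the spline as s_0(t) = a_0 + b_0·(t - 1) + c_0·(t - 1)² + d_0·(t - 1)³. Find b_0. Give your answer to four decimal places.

2.5238

With M_i denoting the second derivative at x_i, h_i = 3, 2, 1, and Δ_i = (y_(i+1) − y_i)/h_i = 5/3, -2, -5:
  3·M_0 + 10·M_1 + 2·M_2 = 6(Δ_1 - Δ_0) = -22
  2·M_1 + 6·M_2 + 1·M_3 = 6(Δ_2 - Δ_1) = -18
Natural end conditions: M_0 = M_3 = 0.
Forward elimination and back-substitution give M_0 = 0, M_1 = -12/7, M_2 = -17/7, M_3 = 0.
On [1, 4], with s_0(t) = a_0 + b_0·(t - 1) + c_0·(t - 1)² + d_0·(t - 1)³: c_0 = M_0/2 = 0, d_0 = (M_1 - M_0)/(6h_0) = -2/21, b_0 = Δ_0 - h_0(2M_0 + M_1)/6 = 53/21.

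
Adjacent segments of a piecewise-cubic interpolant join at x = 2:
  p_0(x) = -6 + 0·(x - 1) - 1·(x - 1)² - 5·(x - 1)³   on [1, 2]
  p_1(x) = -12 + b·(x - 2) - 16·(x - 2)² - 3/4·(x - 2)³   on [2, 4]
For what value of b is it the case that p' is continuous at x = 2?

-17

p_0'(x) = 0 - 2·(x - 1) - 15·(x - 1)², so p_0'(2) = -17. On the right, p_1'(2) = b, so b = -17.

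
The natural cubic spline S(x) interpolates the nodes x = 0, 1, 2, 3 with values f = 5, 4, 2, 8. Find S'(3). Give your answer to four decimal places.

Write m_i for S''(x_i). With h_i = 1, 1, 1 and divided differences Δ_i = -1, -2, 6, the continuity of S' gives the tridiagonal system
  1·m_0 + 4·m_1 + 1·m_2 = 6(Δ_1 - Δ_0) = -6
  1·m_1 + 4·m_2 + 1·m_3 = 6(Δ_2 - Δ_1) = 48
Natural end conditions: m_0 = m_3 = 0.
Forward elimination and back-substitution give m_0 = 0, m_1 = -24/5, m_2 = 66/5, m_3 = 0.
On [2, 3], S'(x) = b_2 + 2c_2·(x - 2) + 3d_2·(x - 2)² with b_2 = Δ_2 - h_2(2m_2 + m_3)/6 = 8/5, c_2 = m_2/2 = 33/5, d_2 = (m_3 - m_2)/(6h_2) = -11/5. So S'(3) = 41/5.

8.2000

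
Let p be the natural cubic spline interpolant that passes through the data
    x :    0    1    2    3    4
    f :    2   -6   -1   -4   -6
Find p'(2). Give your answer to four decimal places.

2.5000

Write M_i for p''(x_i). With h_i = 1, 1, 1, 1 and divided differences Δ_i = -8, 5, -3, -2, the continuity of p' gives the tridiagonal system
  1·M_0 + 4·M_1 + 1·M_2 = 6(Δ_1 - Δ_0) = 78
  1·M_1 + 4·M_2 + 1·M_3 = 6(Δ_2 - Δ_1) = -48
  1·M_2 + 4·M_3 + 1·M_4 = 6(Δ_3 - Δ_2) = 6
Natural end conditions: M_0 = M_4 = 0.
Solving the tridiagonal system: M_0 = 0, M_1 = 171/7, M_2 = -138/7, M_3 = 45/7, M_4 = 0.
On [2, 3], p'(x) = b_2 + 2c_2·(x - 2) + 3d_2·(x - 2)² with b_2 = Δ_2 - h_2(2M_2 + M_3)/6 = 5/2, c_2 = M_2/2 = -69/7, d_2 = (M_3 - M_2)/(6h_2) = 61/14. So p'(2) = 5/2.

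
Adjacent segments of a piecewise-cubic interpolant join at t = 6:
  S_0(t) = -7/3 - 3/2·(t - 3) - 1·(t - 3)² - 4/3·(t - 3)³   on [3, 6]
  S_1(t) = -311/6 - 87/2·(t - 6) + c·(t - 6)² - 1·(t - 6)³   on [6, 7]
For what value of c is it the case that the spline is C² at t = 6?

-13

S_0''(t) = -2 - 8·(t - 3), so S_0''(6) = -26. On the right, S_1''(6) = 2c, so c = -13.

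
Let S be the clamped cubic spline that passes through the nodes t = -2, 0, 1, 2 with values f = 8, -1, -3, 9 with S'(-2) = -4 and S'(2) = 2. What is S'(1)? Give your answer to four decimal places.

8.6136

With m_i denoting the second derivative at x_i, h_i = 2, 1, 1, and Δ_i = (y_(i+1) − y_i)/h_i = -9/2, -2, 12:
  2·m_0 + 6·m_1 + 1·m_2 = 6(Δ_1 - Δ_0) = 15
  1·m_1 + 4·m_2 + 1·m_3 = 6(Δ_2 - Δ_1) = 84
Clamped end conditions give two more equations: 2h_0·m_0 + h_0·m_1 = 6(Δ_0 - S'(-2)) = -3 and h_2·m_2 + 2h_2·m_3 = 6(S'(2) - Δ_2) = -60.
Solving: m_0 = 21/22, m_1 = -75/22, m_2 = 369/11, m_3 = -1029/22.
On [1, 2], S'(t) = b_2 + 2c_2·(t - 1) + 3d_2·(t - 1)² with b_2 = Δ_2 - h_2(2m_2 + m_3)/6 = 379/44, c_2 = m_2/2 = 369/22, d_2 = (m_3 - m_2)/(6h_2) = -589/44. So S'(1) = 379/44.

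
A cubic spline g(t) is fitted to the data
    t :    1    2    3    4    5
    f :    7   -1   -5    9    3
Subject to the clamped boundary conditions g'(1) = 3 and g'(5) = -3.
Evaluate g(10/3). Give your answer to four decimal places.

-0.2989

Put m_i = g'' at the i-th knot. Here h = (1, 1, 1, 1) and Δ = (-8, -4, 14, -6), so the interior equations h_(i-1)·m_(i-1) + 2(h_(i-1)+h_i)·m_i + h_i·m_(i+1) = 6(Δ_i − Δ_(i-1)) read
  1·m_0 + 4·m_1 + 1·m_2 = 6(Δ_1 - Δ_0) = 24
  1·m_1 + 4·m_2 + 1·m_3 = 6(Δ_2 - Δ_1) = 108
  1·m_2 + 4·m_3 + 1·m_4 = 6(Δ_3 - Δ_2) = -120
Clamped end conditions give two more equations: 2h_0·m_0 + h_0·m_1 = 6(Δ_0 - g'(1)) = -66 and h_3·m_3 + 2h_3·m_4 = 6(g'(5) - Δ_3) = 18.
Forward elimination and back-substitution give m_0 = -501/14, m_1 = 39/7, m_2 = 75/2, m_3 = -333/7, m_4 = 459/14.
On [3, 4], g(t) = -5 + 66/7·(t - 3) + 75/4·(t - 3)² - 397/28·(t - 3)³.
With (t - 3) = 1/3: g(10/3) = -113/378.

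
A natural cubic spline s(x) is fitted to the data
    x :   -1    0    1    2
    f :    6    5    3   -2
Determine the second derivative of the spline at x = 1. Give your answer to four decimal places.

-4.4000

With M_i denoting the second derivative at x_i, h_i = 1, 1, 1, and Δ_i = (y_(i+1) − y_i)/h_i = -1, -2, -5:
  1·M_0 + 4·M_1 + 1·M_2 = 6(Δ_1 - Δ_0) = -6
  1·M_1 + 4·M_2 + 1·M_3 = 6(Δ_2 - Δ_1) = -18
Natural end conditions: M_0 = M_3 = 0.
Forward elimination and back-substitution give M_0 = 0, M_1 = -2/5, M_2 = -22/5, M_3 = 0.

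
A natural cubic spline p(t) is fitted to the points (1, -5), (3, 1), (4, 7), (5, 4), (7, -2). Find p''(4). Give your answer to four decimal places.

-15.5455

Let m_i = p''(x_i). Step sizes h_i = 2, 1, 1, 2; slopes of the chords Δ_i = (y_(i+1) - y_i)/h_i = 3, 6, -3, -3.
  2·m_0 + 6·m_1 + 1·m_2 = 6(Δ_1 - Δ_0) = 18
  1·m_1 + 4·m_2 + 1·m_3 = 6(Δ_2 - Δ_1) = -54
  1·m_2 + 6·m_3 + 2·m_4 = 6(Δ_3 - Δ_2) = 0
Natural end conditions: m_0 = m_4 = 0.
Solving: m_0 = 0, m_1 = 123/22, m_2 = -171/11, m_3 = 57/22, m_4 = 0.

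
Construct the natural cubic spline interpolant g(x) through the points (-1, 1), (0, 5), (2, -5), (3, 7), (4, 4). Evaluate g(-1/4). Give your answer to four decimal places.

5.0032

With σ_i denoting the second derivative at x_i, h_i = 1, 2, 1, 1, and Δ_i = (y_(i+1) − y_i)/h_i = 4, -5, 12, -3:
  1·σ_0 + 6·σ_1 + 2·σ_2 = 6(Δ_1 - Δ_0) = -54
  2·σ_1 + 6·σ_2 + 1·σ_3 = 6(Δ_2 - Δ_1) = 102
  1·σ_2 + 4·σ_3 + 1·σ_4 = 6(Δ_3 - Δ_2) = -90
Natural end conditions: σ_0 = σ_4 = 0.
Hence σ_0 = 0, σ_1 = -1119/61, σ_2 = 1710/61, σ_3 = -1800/61, σ_4 = 0.
On [-1, 0], g(x) = 1 + 861/122·(x + 1) + 0·(x + 1)² - 373/122·(x + 1)³.
With (x + 1) = 3/4: g(-1/4) = 39065/7808.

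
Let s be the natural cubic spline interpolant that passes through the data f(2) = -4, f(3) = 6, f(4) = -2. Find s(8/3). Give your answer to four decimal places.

Put M_i = s'' at the i-th knot. Here h = (1, 1) and Δ = (10, -8), so the interior equations h_(i-1)·M_(i-1) + 2(h_(i-1)+h_i)·M_i + h_i·M_(i+1) = 6(Δ_i − Δ_(i-1)) read
  1·M_0 + 4·M_1 + 1·M_2 = 6(Δ_1 - Δ_0) = -108
Natural end conditions: M_0 = M_2 = 0.
Forward elimination and back-substitution give M_0 = 0, M_1 = -27, M_2 = 0.
On [2, 3], s(x) = -4 + 29/2·(x - 2) + 0·(x - 2)² - 9/2·(x - 2)³.
With (x - 2) = 2/3: s(8/3) = 13/3.

4.3333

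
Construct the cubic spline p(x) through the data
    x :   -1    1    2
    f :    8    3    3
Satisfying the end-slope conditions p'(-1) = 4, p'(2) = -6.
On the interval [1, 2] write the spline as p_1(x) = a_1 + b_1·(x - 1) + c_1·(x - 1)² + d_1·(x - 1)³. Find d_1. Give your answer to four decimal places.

Put M_i = p'' at the i-th knot. Here h = (2, 1) and Δ = (-5/2, 0), so the interior equations h_(i-1)·M_(i-1) + 2(h_(i-1)+h_i)·M_i + h_i·M_(i+1) = 6(Δ_i − Δ_(i-1)) read
  2·M_0 + 6·M_1 + 1·M_2 = 6(Δ_1 - Δ_0) = 15
Clamped end conditions give two more equations: 2h_0·M_0 + h_0·M_1 = 6(Δ_0 - p'(-1)) = -39 and h_1·M_1 + 2h_1·M_2 = 6(p'(2) - Δ_1) = -36.
Solving the tridiagonal system: M_0 = -187/12, M_1 = 35/3, M_2 = -143/6.
On [1, 2], with p_1(x) = a_1 + b_1·(x - 1) + c_1·(x - 1)² + d_1·(x - 1)³: c_1 = M_1/2 = 35/6, d_1 = (M_2 - M_1)/(6h_1) = -71/12, b_1 = Δ_1 - h_1(2M_1 + M_2)/6 = 1/12.

-5.9167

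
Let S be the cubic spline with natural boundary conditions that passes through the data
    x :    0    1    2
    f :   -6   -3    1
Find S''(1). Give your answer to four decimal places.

Put M_i = S'' at the i-th knot. Here h = (1, 1) and Δ = (3, 4), so the interior equations h_(i-1)·M_(i-1) + 2(h_(i-1)+h_i)·M_i + h_i·M_(i+1) = 6(Δ_i − Δ_(i-1)) read
  1·M_0 + 4·M_1 + 1·M_2 = 6(Δ_1 - Δ_0) = 6
Natural end conditions: M_0 = M_2 = 0.
Forward elimination and back-substitution give M_0 = 0, M_1 = 3/2, M_2 = 0.

1.5000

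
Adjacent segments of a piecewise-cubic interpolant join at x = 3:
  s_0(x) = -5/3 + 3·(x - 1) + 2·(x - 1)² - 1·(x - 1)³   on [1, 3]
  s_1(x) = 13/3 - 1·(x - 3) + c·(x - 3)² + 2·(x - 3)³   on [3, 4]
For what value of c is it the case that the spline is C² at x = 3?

s_0''(x) = 4 - 6·(x - 1), so s_0''(3) = -8. On the right, s_1''(3) = 2c, so c = -4.

-4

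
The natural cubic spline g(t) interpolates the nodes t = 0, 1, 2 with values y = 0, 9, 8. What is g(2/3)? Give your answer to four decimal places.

6.9259

With M_i denoting the second derivative at x_i, h_i = 1, 1, and Δ_i = (y_(i+1) − y_i)/h_i = 9, -1:
  1·M_0 + 4·M_1 + 1·M_2 = 6(Δ_1 - Δ_0) = -60
Natural end conditions: M_0 = M_2 = 0.
Forward elimination and back-substitution give M_0 = 0, M_1 = -15, M_2 = 0.
On [0, 1], g(t) = 0 + 23/2·t + 0·t² - 5/2·t³.
With t = 2/3: g(2/3) = 187/27.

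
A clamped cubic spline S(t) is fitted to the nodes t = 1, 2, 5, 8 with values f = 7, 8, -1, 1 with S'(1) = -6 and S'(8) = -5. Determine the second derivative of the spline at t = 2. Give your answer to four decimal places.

Write m_i for S''(x_i). With h_i = 1, 3, 3 and divided differences Δ_i = 1, -3, 2/3, the continuity of S' gives the tridiagonal system
  1·m_0 + 8·m_1 + 3·m_2 = 6(Δ_1 - Δ_0) = -24
  3·m_1 + 12·m_2 + 3·m_3 = 6(Δ_2 - Δ_1) = 22
Clamped end conditions give two more equations: 2h_0·m_0 + h_0·m_1 = 6(Δ_0 - S'(1)) = 42 and h_2·m_2 + 2h_2·m_3 = 6(S'(8) - Δ_2) = -34.
Forward elimination and back-substitution give m_0 = 782/31, m_1 = -262/31, m_2 = 190/31, m_3 = -812/93.

-8.4516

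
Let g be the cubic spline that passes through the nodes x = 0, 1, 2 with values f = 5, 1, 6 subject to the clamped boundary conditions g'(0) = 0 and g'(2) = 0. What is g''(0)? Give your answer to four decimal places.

Put M_i = g'' at the i-th knot. Here h = (1, 1) and Δ = (-4, 5), so the interior equations h_(i-1)·M_(i-1) + 2(h_(i-1)+h_i)·M_i + h_i·M_(i+1) = 6(Δ_i − Δ_(i-1)) read
  1·M_0 + 4·M_1 + 1·M_2 = 6(Δ_1 - Δ_0) = 54
Clamped end conditions give two more equations: 2h_0·M_0 + h_0·M_1 = 6(Δ_0 - g'(0)) = -24 and h_1·M_1 + 2h_1·M_2 = 6(g'(2) - Δ_1) = -30.
Forward elimination and back-substitution give M_0 = -51/2, M_1 = 27, M_2 = -57/2.

-25.5000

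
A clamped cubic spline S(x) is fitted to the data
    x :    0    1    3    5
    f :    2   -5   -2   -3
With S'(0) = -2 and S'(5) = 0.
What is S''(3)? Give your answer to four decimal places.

With M_i denoting the second derivative at x_i, h_i = 1, 2, 2, and Δ_i = (y_(i+1) − y_i)/h_i = -7, 3/2, -1/2:
  1·M_0 + 6·M_1 + 2·M_2 = 6(Δ_1 - Δ_0) = 51
  2·M_1 + 8·M_2 + 2·M_3 = 6(Δ_2 - Δ_1) = -12
Clamped end conditions give two more equations: 2h_0·M_0 + h_0·M_1 = 6(Δ_0 - S'(0)) = -30 and h_2·M_2 + 2h_2·M_3 = 6(S'(5) - Δ_2) = 3.
Solving: M_0 = -508/23, M_1 = 326/23, M_2 = -275/46, M_3 = 86/23.

-5.9783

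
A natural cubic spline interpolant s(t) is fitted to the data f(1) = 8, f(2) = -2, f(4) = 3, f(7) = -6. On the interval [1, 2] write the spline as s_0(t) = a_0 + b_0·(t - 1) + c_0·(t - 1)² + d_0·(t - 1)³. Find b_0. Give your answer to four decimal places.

Let m_i = s''(x_i). Step sizes h_i = 1, 2, 3; slopes of the chords Δ_i = (y_(i+1) - y_i)/h_i = -10, 5/2, -3.
  1·m_0 + 6·m_1 + 2·m_2 = 6(Δ_1 - Δ_0) = 75
  2·m_1 + 10·m_2 + 3·m_3 = 6(Δ_2 - Δ_1) = -33
Natural end conditions: m_0 = m_3 = 0.
Solving the tridiagonal system: m_0 = 0, m_1 = 102/7, m_2 = -87/14, m_3 = 0.
On [1, 2], with s_0(t) = a_0 + b_0·(t - 1) + c_0·(t - 1)² + d_0·(t - 1)³: c_0 = m_0/2 = 0, d_0 = (m_1 - m_0)/(6h_0) = 17/7, b_0 = Δ_0 - h_0(2m_0 + m_1)/6 = -87/7.

-12.4286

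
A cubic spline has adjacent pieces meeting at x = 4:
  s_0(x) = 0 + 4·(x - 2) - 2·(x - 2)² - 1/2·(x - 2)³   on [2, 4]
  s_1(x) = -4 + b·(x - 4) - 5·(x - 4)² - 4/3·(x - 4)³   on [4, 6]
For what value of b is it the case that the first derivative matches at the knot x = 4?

s_0'(x) = 4 - 4·(x - 2) - 3/2·(x - 2)², so s_0'(4) = -10. On the right, s_1'(4) = b, so b = -10.

-10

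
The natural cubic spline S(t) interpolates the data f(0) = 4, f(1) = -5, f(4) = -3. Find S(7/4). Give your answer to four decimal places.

Write M_i for S''(x_i). With h_i = 1, 3 and divided differences Δ_i = -9, 2/3, the continuity of S' gives the tridiagonal system
  1·M_0 + 8·M_1 + 3·M_2 = 6(Δ_1 - Δ_0) = 58
Natural end conditions: M_0 = M_2 = 0.
Solving the tridiagonal system: M_0 = 0, M_1 = 29/4, M_2 = 0.
On [1, 4], S(t) = -5 - 79/12·(t - 1) + 29/8·(t - 1)² - 29/72·(t - 1)³.
With (t - 1) = 3/4: S(7/4) = -4131/512.

-8.0684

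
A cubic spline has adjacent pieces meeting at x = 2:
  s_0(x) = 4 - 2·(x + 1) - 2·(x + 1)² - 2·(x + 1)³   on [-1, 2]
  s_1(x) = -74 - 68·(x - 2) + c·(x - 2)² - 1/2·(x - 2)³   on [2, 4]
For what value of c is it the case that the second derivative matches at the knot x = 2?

-20

s_0''(x) = -4 - 12·(x + 1), so s_0''(2) = -40. On the right, s_1''(2) = 2c, so c = -20.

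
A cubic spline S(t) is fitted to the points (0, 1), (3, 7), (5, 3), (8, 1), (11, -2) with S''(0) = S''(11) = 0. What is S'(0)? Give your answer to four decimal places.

3.3503

Put M_i = S'' at the i-th knot. Here h = (3, 2, 3, 3) and Δ = (2, -2, -2/3, -1), so the interior equations h_(i-1)·M_(i-1) + 2(h_(i-1)+h_i)·M_i + h_i·M_(i+1) = 6(Δ_i − Δ_(i-1)) read
  3·M_0 + 10·M_1 + 2·M_2 = 6(Δ_1 - Δ_0) = -24
  2·M_1 + 10·M_2 + 3·M_3 = 6(Δ_2 - Δ_1) = 8
  3·M_2 + 12·M_3 + 3·M_4 = 6(Δ_3 - Δ_2) = -2
Natural end conditions: M_0 = M_4 = 0.
Hence M_0 = 0, M_1 = -478/177, M_2 = 266/177, M_3 = -32/59, M_4 = 0.
On [0, 3], S'(t) = b_0 + 2c_0·t + 3d_0·t² with b_0 = Δ_0 - h_0(2M_0 + M_1)/6 = 593/177, c_0 = M_0/2 = 0, d_0 = (M_1 - M_0)/(6h_0) = -239/1593. So S'(0) = 593/177.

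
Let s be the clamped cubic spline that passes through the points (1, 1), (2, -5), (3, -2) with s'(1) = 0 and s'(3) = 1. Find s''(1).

-31

Put m_i = s'' at the i-th knot. Here h = (1, 1) and Δ = (-6, 3), so the interior equations h_(i-1)·m_(i-1) + 2(h_(i-1)+h_i)·m_i + h_i·m_(i+1) = 6(Δ_i − Δ_(i-1)) read
  1·m_0 + 4·m_1 + 1·m_2 = 6(Δ_1 - Δ_0) = 54
Clamped end conditions give two more equations: 2h_0·m_0 + h_0·m_1 = 6(Δ_0 - s'(1)) = -36 and h_1·m_1 + 2h_1·m_2 = 6(s'(3) - Δ_1) = -12.
Hence m_0 = -31, m_1 = 26, m_2 = -19.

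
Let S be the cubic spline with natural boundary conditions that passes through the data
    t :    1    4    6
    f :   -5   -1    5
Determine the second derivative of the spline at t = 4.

1

Put M_i = S'' at the i-th knot. Here h = (3, 2) and Δ = (4/3, 3), so the interior equations h_(i-1)·M_(i-1) + 2(h_(i-1)+h_i)·M_i + h_i·M_(i+1) = 6(Δ_i − Δ_(i-1)) read
  3·M_0 + 10·M_1 + 2·M_2 = 6(Δ_1 - Δ_0) = 10
Natural end conditions: M_0 = M_2 = 0.
Solving: M_0 = 0, M_1 = 1, M_2 = 0.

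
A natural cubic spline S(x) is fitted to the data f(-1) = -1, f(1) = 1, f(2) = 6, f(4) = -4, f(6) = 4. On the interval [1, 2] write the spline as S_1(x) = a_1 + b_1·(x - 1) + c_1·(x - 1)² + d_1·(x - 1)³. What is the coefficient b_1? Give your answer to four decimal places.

With m_i denoting the second derivative at x_i, h_i = 2, 1, 2, 2, and Δ_i = (y_(i+1) − y_i)/h_i = 1, 5, -5, 4:
  2·m_0 + 6·m_1 + 1·m_2 = 6(Δ_1 - Δ_0) = 24
  1·m_1 + 6·m_2 + 2·m_3 = 6(Δ_2 - Δ_1) = -60
  2·m_2 + 8·m_3 + 2·m_4 = 6(Δ_3 - Δ_2) = 54
Natural end conditions: m_0 = m_4 = 0.
Solving: m_0 = 0, m_1 = 411/64, m_2 = -465/32, m_3 = 1329/128, m_4 = 0.
On [1, 2], with S_1(x) = a_1 + b_1·(x - 1) + c_1·(x - 1)² + d_1·(x - 1)³: c_1 = m_1/2 = 411/128, d_1 = (m_2 - m_1)/(6h_1) = -447/128, b_1 = Δ_1 - h_1(2m_1 + m_2)/6 = 169/32.

5.2813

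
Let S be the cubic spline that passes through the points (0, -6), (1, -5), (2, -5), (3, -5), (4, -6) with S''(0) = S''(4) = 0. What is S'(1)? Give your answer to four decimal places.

Put m_i = S'' at the i-th knot. Here h = (1, 1, 1, 1) and Δ = (1, 0, 0, -1), so the interior equations h_(i-1)·m_(i-1) + 2(h_(i-1)+h_i)·m_i + h_i·m_(i+1) = 6(Δ_i − Δ_(i-1)) read
  1·m_0 + 4·m_1 + 1·m_2 = 6(Δ_1 - Δ_0) = -6
  1·m_1 + 4·m_2 + 1·m_3 = 6(Δ_2 - Δ_1) = 0
  1·m_2 + 4·m_3 + 1·m_4 = 6(Δ_3 - Δ_2) = -6
Natural end conditions: m_0 = m_4 = 0.
Solving: m_0 = 0, m_1 = -12/7, m_2 = 6/7, m_3 = -12/7, m_4 = 0.
On [1, 2], S'(x) = b_1 + 2c_1·(x - 1) + 3d_1·(x - 1)² with b_1 = Δ_1 - h_1(2m_1 + m_2)/6 = 3/7, c_1 = m_1/2 = -6/7, d_1 = (m_2 - m_1)/(6h_1) = 3/7. So S'(1) = 3/7.

0.4286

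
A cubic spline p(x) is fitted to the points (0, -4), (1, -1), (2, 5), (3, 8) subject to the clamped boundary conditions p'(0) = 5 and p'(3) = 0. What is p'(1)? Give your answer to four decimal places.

4.0667

Let σ_i = p''(x_i). Step sizes h_i = 1, 1, 1; slopes of the chords Δ_i = (y_(i+1) - y_i)/h_i = 3, 6, 3.
  1·σ_0 + 4·σ_1 + 1·σ_2 = 6(Δ_1 - Δ_0) = 18
  1·σ_1 + 4·σ_2 + 1·σ_3 = 6(Δ_2 - Δ_1) = -18
Clamped end conditions give two more equations: 2h_0·σ_0 + h_0·σ_1 = 6(Δ_0 - p'(0)) = -12 and h_2·σ_2 + 2h_2·σ_3 = 6(p'(3) - Δ_2) = -18.
Forward elimination and back-substitution give σ_0 = -152/15, σ_1 = 124/15, σ_2 = -74/15, σ_3 = -98/15.
On [1, 2], p'(x) = b_1 + 2c_1·(x - 1) + 3d_1·(x - 1)² with b_1 = Δ_1 - h_1(2σ_1 + σ_2)/6 = 61/15, c_1 = σ_1/2 = 62/15, d_1 = (σ_2 - σ_1)/(6h_1) = -11/5. So p'(1) = 61/15.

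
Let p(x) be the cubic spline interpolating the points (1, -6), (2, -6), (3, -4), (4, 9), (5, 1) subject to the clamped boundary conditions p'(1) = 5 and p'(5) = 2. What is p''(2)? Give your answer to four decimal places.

-0.8571

Write σ_i for p''(x_i). With h_i = 1, 1, 1, 1 and divided differences Δ_i = 0, 2, 13, -8, the continuity of p' gives the tridiagonal system
  1·σ_0 + 4·σ_1 + 1·σ_2 = 6(Δ_1 - Δ_0) = 12
  1·σ_1 + 4·σ_2 + 1·σ_3 = 6(Δ_2 - Δ_1) = 66
  1·σ_2 + 4·σ_3 + 1·σ_4 = 6(Δ_3 - Δ_2) = -126
Clamped end conditions give two more equations: 2h_0·σ_0 + h_0·σ_1 = 6(Δ_0 - p'(1)) = -30 and h_3·σ_3 + 2h_3·σ_4 = 6(p'(5) - Δ_3) = 60.
Forward elimination and back-substitution give σ_0 = -102/7, σ_1 = -6/7, σ_2 = 30, σ_3 = -372/7, σ_4 = 396/7.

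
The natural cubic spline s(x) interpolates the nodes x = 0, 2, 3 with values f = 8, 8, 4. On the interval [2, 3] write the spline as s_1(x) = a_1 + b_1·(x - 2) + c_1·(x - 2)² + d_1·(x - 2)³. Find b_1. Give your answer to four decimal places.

-2.6667

With σ_i denoting the second derivative at x_i, h_i = 2, 1, and Δ_i = (y_(i+1) − y_i)/h_i = 0, -4:
  2·σ_0 + 6·σ_1 + 1·σ_2 = 6(Δ_1 - Δ_0) = -24
Natural end conditions: σ_0 = σ_2 = 0.
Solving: σ_0 = 0, σ_1 = -4, σ_2 = 0.
On [2, 3], with s_1(x) = a_1 + b_1·(x - 2) + c_1·(x - 2)² + d_1·(x - 2)³: c_1 = σ_1/2 = -2, d_1 = (σ_2 - σ_1)/(6h_1) = 2/3, b_1 = Δ_1 - h_1(2σ_1 + σ_2)/6 = -8/3.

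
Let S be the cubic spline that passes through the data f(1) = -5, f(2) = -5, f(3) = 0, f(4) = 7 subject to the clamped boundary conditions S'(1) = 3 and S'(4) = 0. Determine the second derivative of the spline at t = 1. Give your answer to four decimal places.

Write m_i for S''(x_i). With h_i = 1, 1, 1 and divided differences Δ_i = 0, 5, 7, the continuity of S' gives the tridiagonal system
  1·m_0 + 4·m_1 + 1·m_2 = 6(Δ_1 - Δ_0) = 30
  1·m_1 + 4·m_2 + 1·m_3 = 6(Δ_2 - Δ_1) = 12
Clamped end conditions give two more equations: 2h_0·m_0 + h_0·m_1 = 6(Δ_0 - S'(1)) = -18 and h_2·m_2 + 2h_2·m_3 = 6(S'(4) - Δ_2) = -42.
Forward elimination and back-substitution give m_0 = -68/5, m_1 = 46/5, m_2 = 34/5, m_3 = -122/5.

-13.6000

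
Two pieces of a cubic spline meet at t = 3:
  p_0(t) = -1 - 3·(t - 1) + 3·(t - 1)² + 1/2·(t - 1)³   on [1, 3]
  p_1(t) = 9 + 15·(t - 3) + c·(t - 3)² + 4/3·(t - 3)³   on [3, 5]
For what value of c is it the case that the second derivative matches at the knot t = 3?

p_0''(t) = 6 + 3·(t - 1), so p_0''(3) = 12. On the right, p_1''(3) = 2c, so c = 6.

6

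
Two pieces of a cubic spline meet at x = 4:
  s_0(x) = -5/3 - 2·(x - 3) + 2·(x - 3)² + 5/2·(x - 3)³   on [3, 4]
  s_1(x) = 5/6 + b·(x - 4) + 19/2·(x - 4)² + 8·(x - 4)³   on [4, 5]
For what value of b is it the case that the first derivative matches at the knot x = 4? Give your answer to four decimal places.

9.5000

s_0'(x) = -2 + 4·(x - 3) + 15/2·(x - 3)², so s_0'(4) = 19/2. On the right, s_1'(4) = b, so b = 19/2.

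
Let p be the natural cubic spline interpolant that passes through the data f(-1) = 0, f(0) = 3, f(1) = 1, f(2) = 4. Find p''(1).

10

Write M_i for p''(x_i). With h_i = 1, 1, 1 and divided differences Δ_i = 3, -2, 3, the continuity of p' gives the tridiagonal system
  1·M_0 + 4·M_1 + 1·M_2 = 6(Δ_1 - Δ_0) = -30
  1·M_1 + 4·M_2 + 1·M_3 = 6(Δ_2 - Δ_1) = 30
Natural end conditions: M_0 = M_3 = 0.
Hence M_0 = 0, M_1 = -10, M_2 = 10, M_3 = 0.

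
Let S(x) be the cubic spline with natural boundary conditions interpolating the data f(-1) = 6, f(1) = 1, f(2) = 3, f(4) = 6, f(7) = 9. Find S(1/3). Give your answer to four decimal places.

1.5033

Put M_i = S'' at the i-th knot. Here h = (2, 1, 2, 3) and Δ = (-5/2, 2, 3/2, 1), so the interior equations h_(i-1)·M_(i-1) + 2(h_(i-1)+h_i)·M_i + h_i·M_(i+1) = 6(Δ_i − Δ_(i-1)) read
  2·M_0 + 6·M_1 + 1·M_2 = 6(Δ_1 - Δ_0) = 27
  1·M_1 + 6·M_2 + 2·M_3 = 6(Δ_2 - Δ_1) = -3
  2·M_2 + 10·M_3 + 3·M_4 = 6(Δ_3 - Δ_2) = -3
Natural end conditions: M_0 = M_4 = 0.
Solving the tridiagonal system: M_0 = 0, M_1 = 768/163, M_2 = -207/163, M_3 = -15/326, M_4 = 0.
On [-1, 1], S(x) = 6 - 1327/326·(x + 1) + 0·(x + 1)² + 64/163·(x + 1)³.
With (x + 1) = 4/3: S(1/3) = 6616/4401.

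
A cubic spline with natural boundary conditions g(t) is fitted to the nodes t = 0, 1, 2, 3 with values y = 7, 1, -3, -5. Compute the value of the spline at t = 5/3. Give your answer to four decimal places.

Write m_i for g''(x_i). With h_i = 1, 1, 1 and divided differences Δ_i = -6, -4, -2, the continuity of g' gives the tridiagonal system
  1·m_0 + 4·m_1 + 1·m_2 = 6(Δ_1 - Δ_0) = 12
  1·m_1 + 4·m_2 + 1·m_3 = 6(Δ_2 - Δ_1) = 12
Natural end conditions: m_0 = m_3 = 0.
Solving the tridiagonal system: m_0 = 0, m_1 = 12/5, m_2 = 12/5, m_3 = 0.
On [1, 2], g(t) = 1 - 26/5·(t - 1) + 6/5·(t - 1)² + 0·(t - 1)³.
With (t - 1) = 2/3: g(5/3) = -29/15.

-1.9333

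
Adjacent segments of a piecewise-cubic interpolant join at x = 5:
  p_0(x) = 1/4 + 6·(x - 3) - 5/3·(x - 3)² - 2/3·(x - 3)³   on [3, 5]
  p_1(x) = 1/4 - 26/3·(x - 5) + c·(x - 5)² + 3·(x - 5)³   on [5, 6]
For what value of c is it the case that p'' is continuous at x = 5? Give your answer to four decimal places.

-5.6667

p_0''(x) = -10/3 - 4·(x - 3), so p_0''(5) = -34/3. On the right, p_1''(5) = 2c, so c = -17/3.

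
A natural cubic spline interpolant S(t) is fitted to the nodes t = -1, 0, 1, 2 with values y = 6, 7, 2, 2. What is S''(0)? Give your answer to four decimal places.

Put m_i = S'' at the i-th knot. Here h = (1, 1, 1) and Δ = (1, -5, 0), so the interior equations h_(i-1)·m_(i-1) + 2(h_(i-1)+h_i)·m_i + h_i·m_(i+1) = 6(Δ_i − Δ_(i-1)) read
  1·m_0 + 4·m_1 + 1·m_2 = 6(Δ_1 - Δ_0) = -36
  1·m_1 + 4·m_2 + 1·m_3 = 6(Δ_2 - Δ_1) = 30
Natural end conditions: m_0 = m_3 = 0.
Forward elimination and back-substitution give m_0 = 0, m_1 = -58/5, m_2 = 52/5, m_3 = 0.

-11.6000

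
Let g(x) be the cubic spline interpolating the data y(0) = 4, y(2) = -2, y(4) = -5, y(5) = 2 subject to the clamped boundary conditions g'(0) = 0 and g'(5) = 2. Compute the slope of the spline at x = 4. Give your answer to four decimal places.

6.4130

Let M_i = g''(x_i). Step sizes h_i = 2, 2, 1; slopes of the chords Δ_i = (y_(i+1) - y_i)/h_i = -3, -3/2, 7.
  2·M_0 + 8·M_1 + 2·M_2 = 6(Δ_1 - Δ_0) = 9
  2·M_1 + 6·M_2 + 1·M_3 = 6(Δ_2 - Δ_1) = 51
Clamped end conditions give two more equations: 2h_0·M_0 + h_0·M_1 = 6(Δ_0 - g'(0)) = -18 and h_2·M_2 + 2h_2·M_3 = 6(g'(5) - Δ_2) = -30.
Solving: M_0 = -185/46, M_1 = -22/23, M_2 = 284/23, M_3 = -487/23.
On [4, 5], g'(x) = b_2 + 2c_2·(x - 4) + 3d_2·(x - 4)² with b_2 = Δ_2 - h_2(2M_2 + M_3)/6 = 295/46, c_2 = M_2/2 = 142/23, d_2 = (M_3 - M_2)/(6h_2) = -257/46. So g'(4) = 295/46.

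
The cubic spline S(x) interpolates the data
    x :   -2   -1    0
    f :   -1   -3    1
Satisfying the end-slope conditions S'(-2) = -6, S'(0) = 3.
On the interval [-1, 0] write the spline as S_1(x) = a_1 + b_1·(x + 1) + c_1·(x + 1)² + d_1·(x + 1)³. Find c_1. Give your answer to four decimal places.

With M_i denoting the second derivative at x_i, h_i = 1, 1, and Δ_i = (y_(i+1) − y_i)/h_i = -2, 4:
  1·M_0 + 4·M_1 + 1·M_2 = 6(Δ_1 - Δ_0) = 36
Clamped end conditions give two more equations: 2h_0·M_0 + h_0·M_1 = 6(Δ_0 - S'(-2)) = 24 and h_1·M_1 + 2h_1·M_2 = 6(S'(0) - Δ_1) = -6.
Solving: M_0 = 15/2, M_1 = 9, M_2 = -15/2.
On [-1, 0], with S_1(x) = a_1 + b_1·(x + 1) + c_1·(x + 1)² + d_1·(x + 1)³: c_1 = M_1/2 = 9/2, d_1 = (M_2 - M_1)/(6h_1) = -11/4, b_1 = Δ_1 - h_1(2M_1 + M_2)/6 = 9/4.

4.5000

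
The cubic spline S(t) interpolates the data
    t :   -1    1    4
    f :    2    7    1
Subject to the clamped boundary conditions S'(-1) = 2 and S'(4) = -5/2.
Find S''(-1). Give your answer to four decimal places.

With M_i denoting the second derivative at x_i, h_i = 2, 3, and Δ_i = (y_(i+1) − y_i)/h_i = 5/2, -2:
  2·M_0 + 10·M_1 + 3·M_2 = 6(Δ_1 - Δ_0) = -27
Clamped end conditions give two more equations: 2h_0·M_0 + h_0·M_1 = 6(Δ_0 - S'(-1)) = 3 and h_1·M_1 + 2h_1·M_2 = 6(S'(4) - Δ_1) = -3.
Solving the tridiagonal system: M_0 = 51/20, M_1 = -18/5, M_2 = 13/10.

2.5500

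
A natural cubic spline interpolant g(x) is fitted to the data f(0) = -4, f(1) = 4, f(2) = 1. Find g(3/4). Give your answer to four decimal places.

Let m_i = g''(x_i). Step sizes h_i = 1, 1; slopes of the chords Δ_i = (y_(i+1) - y_i)/h_i = 8, -3.
  1·m_0 + 4·m_1 + 1·m_2 = 6(Δ_1 - Δ_0) = -66
Natural end conditions: m_0 = m_2 = 0.
Solving the tridiagonal system: m_0 = 0, m_1 = -33/2, m_2 = 0.
On [0, 1], g(x) = -4 + 43/4·x + 0·x² - 11/4·x³.
With x = 3/4: g(3/4) = 743/256.

2.9023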